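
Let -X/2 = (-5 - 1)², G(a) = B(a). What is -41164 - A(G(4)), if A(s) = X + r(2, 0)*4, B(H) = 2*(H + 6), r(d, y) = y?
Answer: -41092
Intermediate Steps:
B(H) = 12 + 2*H (B(H) = 2*(6 + H) = 12 + 2*H)
G(a) = 12 + 2*a
X = -72 (X = -2*(-5 - 1)² = -2*(-6)² = -2*36 = -72)
A(s) = -72 (A(s) = -72 + 0*4 = -72 + 0 = -72)
-41164 - A(G(4)) = -41164 - 1*(-72) = -41164 + 72 = -41092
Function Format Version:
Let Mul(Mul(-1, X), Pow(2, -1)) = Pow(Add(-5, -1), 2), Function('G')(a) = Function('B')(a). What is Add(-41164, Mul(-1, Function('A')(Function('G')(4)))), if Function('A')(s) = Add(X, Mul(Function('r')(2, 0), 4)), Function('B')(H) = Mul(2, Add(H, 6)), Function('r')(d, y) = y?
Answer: -41092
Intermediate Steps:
Function('B')(H) = Add(12, Mul(2, H)) (Function('B')(H) = Mul(2, Add(6, H)) = Add(12, Mul(2, H)))
Function('G')(a) = Add(12, Mul(2, a))
X = -72 (X = Mul(-2, Pow(Add(-5, -1), 2)) = Mul(-2, Pow(-6, 2)) = Mul(-2, 36) = -72)
Function('A')(s) = -72 (Function('A')(s) = Add(-72, Mul(0, 4)) = Add(-72, 0) = -72)
Add(-41164, Mul(-1, Function('A')(Function('G')(4)))) = Add(-41164, Mul(-1, -72)) = Add(-41164, 72) = -41092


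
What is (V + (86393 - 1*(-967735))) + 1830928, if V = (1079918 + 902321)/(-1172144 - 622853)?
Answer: 5178664882593/1794997 ≈ 2.8851e+6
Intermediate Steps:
V = -1982239/1794997 (V = 1982239/(-1794997) = 1982239*(-1/1794997) = -1982239/1794997 ≈ -1.1043)
(V + (86393 - 1*(-967735))) + 1830928 = (-1982239/1794997 + (86393 - 1*(-967735))) + 1830928 = (-1982239/1794997 + (86393 + 967735)) + 1830928 = (-1982239/1794997 + 1054128) + 1830928 = 1892154615377/1794997 + 1830928 = 5178664882593/1794997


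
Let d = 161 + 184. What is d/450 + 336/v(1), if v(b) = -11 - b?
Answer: -817/30 ≈ -27.233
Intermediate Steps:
d = 345
d/450 + 336/v(1) = 345/450 + 336/(-11 - 1*1) = 345*(1/450) + 336/(-11 - 1) = 23/30 + 336/(-12) = 23/30 + 336*(-1/12) = 23/30 - 28 = -817/30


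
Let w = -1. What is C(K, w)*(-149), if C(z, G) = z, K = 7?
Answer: -1043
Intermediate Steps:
C(K, w)*(-149) = 7*(-149) = -1043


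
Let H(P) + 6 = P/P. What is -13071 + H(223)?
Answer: -13076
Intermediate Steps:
H(P) = -5 (H(P) = -6 + P/P = -6 + 1 = -5)
-13071 + H(223) = -13071 - 5 = -13076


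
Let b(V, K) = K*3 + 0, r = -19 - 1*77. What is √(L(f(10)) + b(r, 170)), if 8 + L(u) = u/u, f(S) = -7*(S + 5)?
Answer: √503 ≈ 22.428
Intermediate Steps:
f(S) = -35 - 7*S (f(S) = -7*(5 + S) = -35 - 7*S)
r = -96 (r = -19 - 77 = -96)
L(u) = -7 (L(u) = -8 + u/u = -8 + 1 = -7)
b(V, K) = 3*K (b(V, K) = 3*K + 0 = 3*K)
√(L(f(10)) + b(r, 170)) = √(-7 + 3*170) = √(-7 + 510) = √503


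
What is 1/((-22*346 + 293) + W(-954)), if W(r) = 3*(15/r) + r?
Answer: -106/876943 ≈ -0.00012087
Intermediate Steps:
W(r) = r + 45/r (W(r) = 45/r + r = r + 45/r)
1/((-22*346 + 293) + W(-954)) = 1/((-22*346 + 293) + (-954 + 45/(-954))) = 1/((-7612 + 293) + (-954 + 45*(-1/954))) = 1/(-7319 + (-954 - 5/106)) = 1/(-7319 - 101129/106) = 1/(-876943/106) = -106/876943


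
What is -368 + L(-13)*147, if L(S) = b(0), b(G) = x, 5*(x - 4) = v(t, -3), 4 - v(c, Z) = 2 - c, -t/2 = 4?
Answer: 218/5 ≈ 43.600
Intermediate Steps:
t = -8 (t = -2*4 = -8)
v(c, Z) = 2 + c (v(c, Z) = 4 - (2 - c) = 4 + (-2 + c) = 2 + c)
x = 14/5 (x = 4 + (2 - 8)/5 = 4 + (⅕)*(-6) = 4 - 6/5 = 14/5 ≈ 2.8000)
b(G) = 14/5
L(S) = 14/5
-368 + L(-13)*147 = -368 + (14/5)*147 = -368 + 2058/5 = 218/5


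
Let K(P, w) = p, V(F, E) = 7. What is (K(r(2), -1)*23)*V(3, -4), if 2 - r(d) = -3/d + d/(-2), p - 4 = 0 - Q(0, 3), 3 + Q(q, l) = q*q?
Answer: 1127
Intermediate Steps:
Q(q, l) = -3 + q² (Q(q, l) = -3 + q*q = -3 + q²)
p = 7 (p = 4 + (0 - (-3 + 0²)) = 4 + (0 - (-3 + 0)) = 4 + (0 - 1*(-3)) = 4 + (0 + 3) = 4 + 3 = 7)
r(d) = 2 + d/2 + 3/d (r(d) = 2 - (-3/d + d/(-2)) = 2 - (-3/d + d*(-½)) = 2 - (-3/d - d/2) = 2 + (d/2 + 3/d) = 2 + d/2 + 3/d)
K(P, w) = 7
(K(r(2), -1)*23)*V(3, -4) = (7*23)*7 = 161*7 = 1127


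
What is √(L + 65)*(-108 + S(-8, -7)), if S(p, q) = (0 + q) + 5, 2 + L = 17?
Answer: -440*√5 ≈ -983.87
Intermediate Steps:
L = 15 (L = -2 + 17 = 15)
S(p, q) = 5 + q (S(p, q) = q + 5 = 5 + q)
√(L + 65)*(-108 + S(-8, -7)) = √(15 + 65)*(-108 + (5 - 7)) = √80*(-108 - 2) = (4*√5)*(-110) = -440*√5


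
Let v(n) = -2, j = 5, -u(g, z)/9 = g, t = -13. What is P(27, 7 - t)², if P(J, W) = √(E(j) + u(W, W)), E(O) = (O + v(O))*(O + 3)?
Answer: -156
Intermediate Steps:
u(g, z) = -9*g
E(O) = (-2 + O)*(3 + O) (E(O) = (O - 2)*(O + 3) = (-2 + O)*(3 + O))
P(J, W) = √(24 - 9*W) (P(J, W) = √((-6 + 5 + 5²) - 9*W) = √((-6 + 5 + 25) - 9*W) = √(24 - 9*W))
P(27, 7 - t)² = (√(24 - 9*(7 - 1*(-13))))² = (√(24 - 9*(7 + 13)))² = (√(24 - 9*20))² = (√(24 - 180))² = (√(-156))² = (2*I*√39)² = -156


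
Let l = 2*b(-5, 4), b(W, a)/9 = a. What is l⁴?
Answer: 26873856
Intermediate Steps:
b(W, a) = 9*a
l = 72 (l = 2*(9*4) = 2*36 = 72)
l⁴ = 72⁴ = 26873856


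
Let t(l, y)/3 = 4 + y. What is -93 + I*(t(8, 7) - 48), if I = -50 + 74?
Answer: -453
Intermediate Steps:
t(l, y) = 12 + 3*y (t(l, y) = 3*(4 + y) = 12 + 3*y)
I = 24
-93 + I*(t(8, 7) - 48) = -93 + 24*((12 + 3*7) - 48) = -93 + 24*((12 + 21) - 48) = -93 + 24*(33 - 48) = -93 + 24*(-15) = -93 - 360 = -453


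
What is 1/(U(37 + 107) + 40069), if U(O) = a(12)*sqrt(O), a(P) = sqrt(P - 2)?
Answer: 40069/1605523321 - 12*sqrt(10)/1605523321 ≈ 2.4933e-5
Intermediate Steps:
a(P) = sqrt(-2 + P)
U(O) = sqrt(10)*sqrt(O) (U(O) = sqrt(-2 + 12)*sqrt(O) = sqrt(10)*sqrt(O))
1/(U(37 + 107) + 40069) = 1/(sqrt(10)*sqrt(37 + 107) + 40069) = 1/(sqrt(10)*sqrt(144) + 40069) = 1/(sqrt(10)*12 + 40069) = 1/(12*sqrt(10) + 40069) = 1/(40069 + 12*sqrt(10))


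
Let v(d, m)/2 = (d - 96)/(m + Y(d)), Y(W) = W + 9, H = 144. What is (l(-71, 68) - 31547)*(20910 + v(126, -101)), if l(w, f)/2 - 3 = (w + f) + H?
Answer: -11112574500/17 ≈ -6.5368e+8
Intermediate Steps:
l(w, f) = 294 + 2*f + 2*w (l(w, f) = 6 + 2*((w + f) + 144) = 6 + 2*((f + w) + 144) = 6 + 2*(144 + f + w) = 6 + (288 + 2*f + 2*w) = 294 + 2*f + 2*w)
Y(W) = 9 + W
v(d, m) = 2*(-96 + d)/(9 + d + m) (v(d, m) = 2*((d - 96)/(m + (9 + d))) = 2*((-96 + d)/(9 + d + m)) = 2*(-96 + d)/(9 + d + m))
(l(-71, 68) - 31547)*(20910 + v(126, -101)) = ((294 + 2*68 + 2*(-71)) - 31547)*(20910 + 2*(-96 + 126)/(9 + 126 - 101)) = ((294 + 136 - 142) - 31547)*(20910 + 2*30/34) = (288 - 31547)*(20910 + 2*(1/34)*30) = -31259*(20910 + 30/17) = -31259*355500/17 = -11112574500/17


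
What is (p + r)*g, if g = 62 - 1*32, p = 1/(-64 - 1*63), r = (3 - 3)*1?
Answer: -30/127 ≈ -0.23622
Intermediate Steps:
r = 0 (r = 0*1 = 0)
p = -1/127 (p = 1/(-64 - 63) = 1/(-127) = -1/127 ≈ -0.0078740)
g = 30 (g = 62 - 32 = 30)
(p + r)*g = (-1/127 + 0)*30 = -1/127*30 = -30/127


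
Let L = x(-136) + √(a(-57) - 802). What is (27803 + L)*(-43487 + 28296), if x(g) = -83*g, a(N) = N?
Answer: -593831381 - 15191*I*√859 ≈ -5.9383e+8 - 4.4523e+5*I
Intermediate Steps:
L = 11288 + I*√859 (L = -83*(-136) + √(-57 - 802) = 11288 + √(-859) = 11288 + I*√859 ≈ 11288.0 + 29.309*I)
(27803 + L)*(-43487 + 28296) = (27803 + (11288 + I*√859))*(-43487 + 28296) = (39091 + I*√859)*(-15191) = -593831381 - 15191*I*√859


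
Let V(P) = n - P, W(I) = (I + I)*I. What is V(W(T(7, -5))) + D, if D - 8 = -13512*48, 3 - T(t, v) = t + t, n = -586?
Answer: -649396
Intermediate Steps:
T(t, v) = 3 - 2*t (T(t, v) = 3 - (t + t) = 3 - 2*t)
W(I) = 2*I² (W(I) = (2*I)*I = 2*I²)
D = -648568 (D = 8 - 13512*48 = 8 - 648576 = -648568)
V(P) = -586 - P
V(W(T(7, -5))) + D = (-586 - 2*(3 - 2*7)²) - 648568 = (-586 - 2*(3 - 14)²) - 648568 = (-586 - 2*(-11)²) - 648568 = (-586 - 2*121) - 648568 = (-586 - 1*242) - 648568 = (-586 - 242) - 648568 = -828 - 648568 = -649396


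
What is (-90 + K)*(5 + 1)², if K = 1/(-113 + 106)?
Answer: -22716/7 ≈ -3245.1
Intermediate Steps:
K = -⅐ (K = 1/(-7) = -⅐ ≈ -0.14286)
(-90 + K)*(5 + 1)² = (-90 - ⅐)*(5 + 1)² = -631/7*6² = -631/7*36 = -22716/7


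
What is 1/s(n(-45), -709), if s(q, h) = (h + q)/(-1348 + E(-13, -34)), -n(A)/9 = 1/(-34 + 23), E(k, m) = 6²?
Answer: 176/95 ≈ 1.8526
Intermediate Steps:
E(k, m) = 36
n(A) = 9/11 (n(A) = -9/(-34 + 23) = -9/(-11) = -9*(-1/11) = 9/11)
s(q, h) = -h/1312 - q/1312 (s(q, h) = (h + q)/(-1348 + 36) = (h + q)/(-1312) = (h + q)*(-1/1312) = -h/1312 - q/1312)
1/s(n(-45), -709) = 1/(-1/1312*(-709) - 1/1312*9/11) = 1/(709/1312 - 9/14432) = 1/(95/176) = 176/95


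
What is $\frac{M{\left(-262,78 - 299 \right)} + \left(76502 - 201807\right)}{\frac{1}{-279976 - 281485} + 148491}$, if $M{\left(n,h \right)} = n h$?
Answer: $- \frac{37844155783}{83371905350} \approx -0.45392$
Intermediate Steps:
$M{\left(n,h \right)} = h n$
$\frac{M{\left(-262,78 - 299 \right)} + \left(76502 - 201807\right)}{\frac{1}{-279976 - 281485} + 148491} = \frac{\left(78 - 299\right) \left(-262\right) + \left(76502 - 201807\right)}{\frac{1}{-279976 - 281485} + 148491} = \frac{\left(-221\right) \left(-262\right) + \left(76502 - 201807\right)}{\frac{1}{-561461} + 148491} = \frac{57902 - 125305}{- \frac{1}{561461} + 148491} = - \frac{67403}{\frac{83371905350}{561461}} = \left(-67403\right) \frac{561461}{83371905350} = - \frac{37844155783}{83371905350}$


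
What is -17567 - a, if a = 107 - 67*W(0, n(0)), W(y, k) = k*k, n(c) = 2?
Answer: -17406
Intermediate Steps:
W(y, k) = k²
a = -161 (a = 107 - 67*2² = 107 - 67*4 = 107 - 268 = -161)
-17567 - a = -17567 - 1*(-161) = -17567 + 161 = -17406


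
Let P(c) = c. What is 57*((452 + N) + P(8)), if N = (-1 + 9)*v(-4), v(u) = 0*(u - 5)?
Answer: 26220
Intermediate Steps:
v(u) = 0 (v(u) = 0*(-5 + u) = 0)
N = 0 (N = (-1 + 9)*0 = 8*0 = 0)
57*((452 + N) + P(8)) = 57*((452 + 0) + 8) = 57*(452 + 8) = 57*460 = 26220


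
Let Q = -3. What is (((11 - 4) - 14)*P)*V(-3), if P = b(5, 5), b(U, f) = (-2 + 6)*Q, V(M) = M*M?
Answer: 756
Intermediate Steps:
V(M) = M²
b(U, f) = -12 (b(U, f) = (-2 + 6)*(-3) = 4*(-3) = -12)
P = -12
(((11 - 4) - 14)*P)*V(-3) = (((11 - 4) - 14)*(-12))*(-3)² = ((7 - 14)*(-12))*9 = -7*(-12)*9 = 84*9 = 756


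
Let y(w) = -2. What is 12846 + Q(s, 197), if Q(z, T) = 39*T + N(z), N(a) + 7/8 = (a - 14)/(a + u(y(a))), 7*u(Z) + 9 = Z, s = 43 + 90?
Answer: 4721677/230 ≈ 20529.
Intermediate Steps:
s = 133
u(Z) = -9/7 + Z/7
N(a) = -7/8 + (-14 + a)/(-11/7 + a) (N(a) = -7/8 + (a - 14)/(a + (-9/7 + (⅐)*(-2))) = -7/8 + (-14 + a)/(a + (-9/7 - 2/7)) = -7/8 + (-14 + a)/(a - 11/7) = -7/8 + (-14 + a)/(-11/7 + a))
Q(z, T) = 39*T + 7*(-101 + z)/(8*(-11 + 7*z))
12846 + Q(s, 197) = 12846 + (-707 + 7*133 + 312*197*(-11 + 7*133))/(8*(-11 + 7*133)) = 12846 + (-707 + 931 + 312*197*(-11 + 931))/(8*(-11 + 931)) = 12846 + (⅛)*(-707 + 931 + 312*197*920)/920 = 12846 + (⅛)*(1/920)*(-707 + 931 + 56546880) = 12846 + (⅛)*(1/920)*56547104 = 12846 + 1767097/230 = 4721677/230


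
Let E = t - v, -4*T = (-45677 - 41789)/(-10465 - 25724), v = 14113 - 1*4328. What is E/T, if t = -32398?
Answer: 3053121174/43733 ≈ 69813.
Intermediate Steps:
v = 9785 (v = 14113 - 4328 = 9785)
T = -43733/72378 (T = -(-45677 - 41789)/(4*(-10465 - 25724)) = -(-43733)/(2*(-36189)) = -(-43733)*(-1)/(2*36189) = -1/4*87466/36189 = -43733/72378 ≈ -0.60423)
E = -42183 (E = -32398 - 1*9785 = -32398 - 9785 = -42183)
E/T = -42183/(-43733/72378) = -42183*(-72378/43733) = 3053121174/43733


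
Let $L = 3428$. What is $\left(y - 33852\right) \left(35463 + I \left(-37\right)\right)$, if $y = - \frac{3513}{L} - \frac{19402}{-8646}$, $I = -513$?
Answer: $- \frac{2275954198259183}{1234937} \approx -1.843 \cdot 10^{9}$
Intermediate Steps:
$y = \frac{18068329}{14819244}$ ($y = - \frac{3513}{3428} - \frac{19402}{-8646} = \left(-3513\right) \frac{1}{3428} - - \frac{9701}{4323} = - \frac{3513}{3428} + \frac{9701}{4323} = \frac{18068329}{14819244} \approx 1.2192$)
$\left(y - 33852\right) \left(35463 + I \left(-37\right)\right) = \left(\frac{18068329}{14819244} - 33852\right) \left(35463 - -18981\right) = - \frac{501642979559 \left(35463 + 18981\right)}{14819244} = \left(- \frac{501642979559}{14819244}\right) 54444 = - \frac{2275954198259183}{1234937}$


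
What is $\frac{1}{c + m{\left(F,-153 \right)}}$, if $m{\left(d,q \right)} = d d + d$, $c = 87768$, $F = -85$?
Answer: $\frac{1}{94908} \approx 1.0537 \cdot 10^{-5}$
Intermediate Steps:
$m{\left(d,q \right)} = d + d^{2}$ ($m{\left(d,q \right)} = d^{2} + d = d + d^{2}$)
$\frac{1}{c + m{\left(F,-153 \right)}} = \frac{1}{87768 - 85 \left(1 - 85\right)} = \frac{1}{87768 - -7140} = \frac{1}{87768 + 7140} = \frac{1}{94908}$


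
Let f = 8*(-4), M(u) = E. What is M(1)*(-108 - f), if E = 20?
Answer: -1520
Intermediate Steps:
M(u) = 20
f = -32
M(1)*(-108 - f) = 20*(-108 - 1*(-32)) = 20*(-108 + 32) = 20*(-76) = -1520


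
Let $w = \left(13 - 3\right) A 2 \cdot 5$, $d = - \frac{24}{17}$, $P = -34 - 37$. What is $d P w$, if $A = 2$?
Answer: $\frac{340800}{17} \approx 20047.0$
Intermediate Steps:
$P = -71$ ($P = -34 - 37 = -71$)
$d = - \frac{24}{17}$ ($d = \left(-24\right) \frac{1}{17} = - \frac{24}{17} \approx -1.4118$)
$w = 200$ ($w = \left(13 - 3\right) 2 \cdot 2 \cdot 5 = 10 \cdot 4 \cdot 5 = 10 \cdot 20 = 200$)
$d P w = \left(- \frac{24}{17}\right) \left(-71\right) 200 = \frac{1704}{17} \cdot 200 = \frac{340800}{17}$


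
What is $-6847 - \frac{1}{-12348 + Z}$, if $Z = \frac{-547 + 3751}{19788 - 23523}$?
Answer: $- \frac{35089340857}{5124776} \approx -6847.0$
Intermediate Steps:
$Z = - \frac{356}{415}$ ($Z = \frac{3204}{-3735} = 3204 \left(- \frac{1}{3735}\right) = - \frac{356}{415} \approx -0.85783$)
$-6847 - \frac{1}{-12348 + Z} = -6847 - \frac{1}{-12348 - \frac{356}{415}} = -6847 - \frac{1}{- \frac{5124776}{415}} = -6847 - - \frac{415}{5124776} = -6847 + \frac{415}{5124776} = - \frac{35089340857}{5124776}$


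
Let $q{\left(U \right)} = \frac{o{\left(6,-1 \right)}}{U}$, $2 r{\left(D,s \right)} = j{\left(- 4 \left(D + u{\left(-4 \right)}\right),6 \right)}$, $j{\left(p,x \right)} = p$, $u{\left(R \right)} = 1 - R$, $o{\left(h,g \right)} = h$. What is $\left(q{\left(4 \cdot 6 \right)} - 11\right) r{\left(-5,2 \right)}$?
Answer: $0$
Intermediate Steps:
$r{\left(D,s \right)} = -10 - 2 D$ ($r{\left(D,s \right)} = \frac{\left(-4\right) \left(D + \left(1 - -4\right)\right)}{2} = \frac{\left(-4\right) \left(D + \left(1 + 4\right)\right)}{2} = \frac{\left(-4\right) \left(D + 5\right)}{2} = \frac{\left(-4\right) \left(5 + D\right)}{2} = \frac{-20 - 4 D}{2} = -10 - 2 D$)
$q{\left(U \right)} = \frac{6}{U}$
$\left(q{\left(4 \cdot 6 \right)} - 11\right) r{\left(-5,2 \right)} = \left(\frac{6}{4 \cdot 6} - 11\right) \left(-10 - -10\right) = \left(\frac{6}{24} - 11\right) \left(-10 + 10\right) = \left(6 \cdot \frac{1}{24} - 11\right) 0 = \left(\frac{1}{4} - 11\right) 0 = \left(- \frac{43}{4}\right) 0 = 0$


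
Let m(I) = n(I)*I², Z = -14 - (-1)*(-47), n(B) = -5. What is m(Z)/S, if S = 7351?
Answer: -18605/7351 ≈ -2.5309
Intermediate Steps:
Z = -61 (Z = -14 - 1*47 = -14 - 47 = -61)
m(I) = -5*I²
m(Z)/S = -5*(-61)²/7351 = -5*3721*(1/7351) = -18605*1/7351 = -18605/7351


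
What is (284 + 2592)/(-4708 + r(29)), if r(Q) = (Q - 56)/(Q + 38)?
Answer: -192692/315463 ≈ -0.61082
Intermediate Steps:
r(Q) = (-56 + Q)/(38 + Q)
(284 + 2592)/(-4708 + r(29)) = (284 + 2592)/(-4708 + (-56 + 29)/(38 + 29)) = 2876/(-4708 - 27/67) = 2876/(-315463/67) = 2876*(-67/315463) = -192692/315463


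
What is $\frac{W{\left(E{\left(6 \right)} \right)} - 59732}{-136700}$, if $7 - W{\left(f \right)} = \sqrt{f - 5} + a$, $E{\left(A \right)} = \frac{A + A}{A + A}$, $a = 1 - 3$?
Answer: $\frac{59723}{136700} + \frac{i}{68350} \approx 0.43689 + 1.4631 \cdot 10^{-5} i$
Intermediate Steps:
$a = -2$ ($a = 1 - 3 = -2$)
$E{\left(A \right)} = 1$ ($E{\left(A \right)} = \frac{2 A}{2 A} = 2 A \frac{1}{2 A} = 1$)
$W{\left(f \right)} = 9 - \sqrt{-5 + f}$ ($W{\left(f \right)} = 7 - \left(\sqrt{f - 5} - 2\right) = 7 - \left(\sqrt{-5 + f} - 2\right) = 7 - \left(-2 + \sqrt{-5 + f}\right) = 9 - \sqrt{-5 + f}$)
$\frac{W{\left(E{\left(6 \right)} \right)} - 59732}{-136700} = \frac{\left(9 - \sqrt{-5 + 1}\right) - 59732}{-136700} = \left(\left(9 - \sqrt{-4}\right) - 59732\right) \left(- \frac{1}{136700}\right) = \left(\left(9 - 2 i\right) - 59732\right) \left(- \frac{1}{136700}\right) = \left(-59723 - 2 i\right) \left(- \frac{1}{136700}\right) = \frac{59723}{136700} + \frac{i}{68350}$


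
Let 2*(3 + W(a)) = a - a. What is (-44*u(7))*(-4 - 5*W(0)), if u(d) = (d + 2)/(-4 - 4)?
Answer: 1089/2 ≈ 544.50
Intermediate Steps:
u(d) = -1/4 - d/8 (u(d) = (2 + d)/(-8) = (2 + d)*(-1/8) = -1/4 - d/8)
W(a) = -3 (W(a) = -3 + (a - a)/2 = -3 + (1/2)*0 = -3 + 0 = -3)
(-44*u(7))*(-4 - 5*W(0)) = (-44*(-1/4 - 1/8*7))*(-4 - 5*(-3)) = (-44*(-1/4 - 7/8))*(-4 + 15) = -44*(-9/8)*11 = (99/2)*11 = 1089/2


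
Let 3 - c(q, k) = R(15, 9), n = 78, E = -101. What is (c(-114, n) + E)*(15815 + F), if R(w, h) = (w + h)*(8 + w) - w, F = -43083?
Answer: 17315180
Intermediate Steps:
R(w, h) = -w + (8 + w)*(h + w) (R(w, h) = (h + w)*(8 + w) - w = (8 + w)*(h + w) - w = -w + (8 + w)*(h + w))
c(q, k) = -534 (c(q, k) = 3 - (15² + 7*15 + 8*9 + 9*15) = 3 - (225 + 105 + 72 + 135) = 3 - 1*537 = 3 - 537 = -534)
(c(-114, n) + E)*(15815 + F) = (-534 - 101)*(15815 - 43083) = -635*(-27268) = 17315180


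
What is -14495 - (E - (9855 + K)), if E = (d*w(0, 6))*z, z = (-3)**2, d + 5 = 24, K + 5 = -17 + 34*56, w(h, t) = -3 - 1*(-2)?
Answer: -2587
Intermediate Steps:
w(h, t) = -1 (w(h, t) = -3 + 2 = -1)
K = 1882 (K = -5 + (-17 + 34*56) = -5 + (-17 + 1904) = -5 + 1887 = 1882)
d = 19 (d = -5 + 24 = 19)
z = 9
E = -171 (E = (19*(-1))*9 = -19*9 = -171)
-14495 - (E - (9855 + K)) = -14495 - (-171 - (9855 + 1882)) = -14495 - (-171 - 1*11737) = -14495 - (-171 - 11737) = -14495 - 1*(-11908) = -14495 + 11908 = -2587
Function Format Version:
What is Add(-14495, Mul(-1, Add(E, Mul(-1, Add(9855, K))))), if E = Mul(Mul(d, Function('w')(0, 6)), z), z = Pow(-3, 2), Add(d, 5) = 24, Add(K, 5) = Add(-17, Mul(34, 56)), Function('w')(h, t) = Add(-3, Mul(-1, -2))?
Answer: -2587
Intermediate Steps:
Function('w')(h, t) = -1 (Function('w')(h, t) = Add(-3, 2) = -1)
K = 1882 (K = Add(-5, Add(-17, Mul(34, 56))) = Add(-5, Add(-17, 1904)) = Add(-5, 1887) = 1882)
d = 19 (d = Add(-5, 24) = 19)
z = 9
E = -171 (E = Mul(Mul(19, -1), 9) = Mul(-19, 9) = -171)
Add(-14495, Mul(-1, Add(E, Mul(-1, Add(9855, K))))) = Add(-14495, Mul(-1, Add(-171, Mul(-1, Add(9855, 1882))))) = Add(-14495, Mul(-1, Add(-171, Mul(-1, 11737)))) = Add(-14495, Mul(-1, Add(-171, -11737))) = Add(-14495, Mul(-1, -11908)) = Add(-14495, 11908) = -2587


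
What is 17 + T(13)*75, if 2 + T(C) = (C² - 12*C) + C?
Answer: 1817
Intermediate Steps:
T(C) = -2 + C² - 11*C (T(C) = -2 + ((C² - 12*C) + C) = -2 + (C² - 11*C) = -2 + C² - 11*C)
17 + T(13)*75 = 17 + (-2 + 13² - 11*13)*75 = 17 + (-2 + 169 - 143)*75 = 17 + 24*75 = 17 + 1800 = 1817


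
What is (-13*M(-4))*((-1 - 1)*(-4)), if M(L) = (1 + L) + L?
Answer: 728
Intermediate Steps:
M(L) = 1 + 2*L
(-13*M(-4))*((-1 - 1)*(-4)) = (-13*(1 + 2*(-4)))*((-1 - 1)*(-4)) = (-13*(1 - 8))*(-2*(-4)) = -13*(-7)*8 = 91*8 = 728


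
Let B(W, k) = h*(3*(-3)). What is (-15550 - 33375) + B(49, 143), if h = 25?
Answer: -49150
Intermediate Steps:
B(W, k) = -225 (B(W, k) = 25*(3*(-3)) = 25*(-9) = -225)
(-15550 - 33375) + B(49, 143) = (-15550 - 33375) - 225 = -48925 - 225 = -49150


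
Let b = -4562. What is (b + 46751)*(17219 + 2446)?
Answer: 829646685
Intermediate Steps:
(b + 46751)*(17219 + 2446) = (-4562 + 46751)*(17219 + 2446) = 42189*19665 = 829646685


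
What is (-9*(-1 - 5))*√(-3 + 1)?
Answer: 54*I*√2 ≈ 76.368*I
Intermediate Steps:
(-9*(-1 - 5))*√(-3 + 1) = (-9*(-6))*√(-2) = 54*(I*√2) = 54*I*√2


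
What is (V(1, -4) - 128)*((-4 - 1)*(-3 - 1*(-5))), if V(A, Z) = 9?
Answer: 1190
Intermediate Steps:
(V(1, -4) - 128)*((-4 - 1)*(-3 - 1*(-5))) = (9 - 128)*((-4 - 1)*(-3 - 1*(-5))) = -(-595)*(-3 + 5) = -(-595)*2 = -119*(-10) = 1190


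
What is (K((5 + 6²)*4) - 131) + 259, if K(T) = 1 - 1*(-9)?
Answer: 138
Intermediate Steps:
K(T) = 10 (K(T) = 1 + 9 = 10)
(K((5 + 6²)*4) - 131) + 259 = (10 - 131) + 259 = -121 + 259 = 138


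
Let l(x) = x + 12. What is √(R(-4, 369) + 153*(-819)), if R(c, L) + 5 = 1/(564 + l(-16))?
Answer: 3*I*√272901685/140 ≈ 353.99*I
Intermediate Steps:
l(x) = 12 + x
R(c, L) = -2799/560 (R(c, L) = -5 + 1/(564 + (12 - 16)) = -5 + 1/(564 - 4) = -5 + 1/560 = -2799/560)
√(R(-4, 369) + 153*(-819)) = √(-2799/560 + 153*(-819)) = √(-2799/560 - 125307) = √(-70174719/560) = 3*I*√272901685/140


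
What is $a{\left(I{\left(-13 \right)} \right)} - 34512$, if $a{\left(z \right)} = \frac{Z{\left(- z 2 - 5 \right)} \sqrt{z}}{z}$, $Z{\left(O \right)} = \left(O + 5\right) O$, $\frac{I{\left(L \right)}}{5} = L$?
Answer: $-34512 - 250 i \sqrt{65} \approx -34512.0 - 2015.6 i$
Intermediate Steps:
$I{\left(L \right)} = 5 L$
$Z{\left(O \right)} = O \left(5 + O\right)$ ($Z{\left(O \right)} = \left(5 + O\right) O = O \left(5 + O\right)$)
$a{\left(z \right)} = - 2 \sqrt{z} \left(-5 - 2 z\right)$ ($a{\left(z \right)} = \frac{\left(- z 2 - 5\right) \left(5 + \left(- z 2 - 5\right)\right) \sqrt{z}}{z} = \frac{\left(- 2 z - 5\right) \left(5 - \left(5 + 2 z\right)\right) \sqrt{z}}{z} = \frac{\left(-5 - 2 z\right) \left(5 - \left(5 + 2 z\right)\right) \sqrt{z}}{z} = \frac{\left(-5 - 2 z\right) \left(- 2 z\right) \sqrt{z}}{z} = \frac{- 2 z \left(-5 - 2 z\right) \sqrt{z}}{z} = \frac{\left(-2\right) z^{\frac{3}{2}} \left(-5 - 2 z\right)}{z} = - 2 \sqrt{z} \left(-5 - 2 z\right)$)
$a{\left(I{\left(-13 \right)} \right)} - 34512 = \sqrt{5 \left(-13\right)} \left(10 + 4 \cdot 5 \left(-13\right)\right) - 34512 = \sqrt{-65} \left(10 + 4 \left(-65\right)\right) - 34512 = i \sqrt{65} \left(10 - 260\right) - 34512 = i \sqrt{65} \left(-250\right) - 34512 = - 250 i \sqrt{65} - 34512 = -34512 - 250 i \sqrt{65}$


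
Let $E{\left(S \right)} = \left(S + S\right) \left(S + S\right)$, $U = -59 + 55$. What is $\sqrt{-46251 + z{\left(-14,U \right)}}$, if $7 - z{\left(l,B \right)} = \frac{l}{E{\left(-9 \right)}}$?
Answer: $\frac{i \sqrt{14983042}}{18} \approx 215.04 i$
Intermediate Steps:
$U = -4$
$E{\left(S \right)} = 4 S^{2}$ ($E{\left(S \right)} = 2 S 2 S = 4 S^{2}$)
$z{\left(l,B \right)} = 7 - \frac{l}{324}$ ($z{\left(l,B \right)} = 7 - \frac{l}{4 \left(-9\right)^{2}} = 7 - \frac{l}{4 \cdot 81} = 7 - \frac{l}{324}$)
$\sqrt{-46251 + z{\left(-14,U \right)}} = \sqrt{-46251 + \left(7 - - \frac{7}{162}\right)} = \sqrt{-46251 + \left(7 + \frac{7}{162}\right)} = \sqrt{-46251 + \frac{1141}{162}} = \sqrt{- \frac{7491521}{162}} = \frac{i \sqrt{14983042}}{18}$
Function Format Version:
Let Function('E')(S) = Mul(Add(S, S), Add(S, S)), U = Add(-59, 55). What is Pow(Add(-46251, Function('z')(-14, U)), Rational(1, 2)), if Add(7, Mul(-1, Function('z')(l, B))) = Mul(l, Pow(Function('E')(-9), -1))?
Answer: Mul(Rational(1, 18), I, Pow(14983042, Rational(1, 2))) ≈ Mul(215.04, I)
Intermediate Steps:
U = -4
Function('E')(S) = Mul(4, Pow(S, 2)) (Function('E')(S) = Mul(Mul(2, S), Mul(2, S)) = Mul(4, Pow(S, 2)))
Function('z')(l, B) = Add(7, Mul(Rational(-1, 324), l)) (Function('z')(l, B) = Add(7, Mul(-1, Mul(l, Pow(Mul(4, Pow(-9, 2)), -1)))) = Add(7, Mul(-1, Mul(l, Pow(Mul(4, 81), -1)))) = Add(7, Mul(-1, Mul(l, Pow(324, -1)))) = Add(7, Mul(-1, Mul(l, Rational(1, 324)))) = Add(7, Mul(-1, Mul(Rational(1, 324), l))) = Add(7, Mul(Rational(-1, 324), l)))
Pow(Add(-46251, Function('z')(-14, U)), Rational(1, 2)) = Pow(Add(-46251, Add(7, Mul(Rational(-1, 324), -14))), Rational(1, 2)) = Pow(Add(-46251, Add(7, Rational(7, 162))), Rational(1, 2)) = Pow(Add(-46251, Rational(1141, 162)), Rational(1, 2)) = Pow(Rational(-7491521, 162), Rational(1, 2)) = Mul(Rational(1, 18), I, Pow(14983042, Rational(1, 2)))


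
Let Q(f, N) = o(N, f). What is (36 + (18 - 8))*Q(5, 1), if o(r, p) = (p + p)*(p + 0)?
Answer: 2300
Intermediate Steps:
o(r, p) = 2*p**2 (o(r, p) = (2*p)*p = 2*p**2)
Q(f, N) = 2*f**2
(36 + (18 - 8))*Q(5, 1) = (36 + (18 - 8))*(2*5**2) = (36 + 10)*(2*25) = 46*50 = 2300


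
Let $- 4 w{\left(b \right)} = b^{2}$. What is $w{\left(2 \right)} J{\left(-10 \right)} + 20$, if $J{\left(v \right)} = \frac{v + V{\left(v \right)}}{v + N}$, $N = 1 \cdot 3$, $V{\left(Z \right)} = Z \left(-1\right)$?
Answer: $20$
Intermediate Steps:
$V{\left(Z \right)} = - Z$
$w{\left(b \right)} = - \frac{b^{2}}{4}$
$N = 3$
$J{\left(v \right)} = 0$ ($J{\left(v \right)} = \frac{v - v}{v + 3} = \frac{0}{3 + v} = 0$)
$w{\left(2 \right)} J{\left(-10 \right)} + 20 = - \frac{2^{2}}{4} \cdot 0 + 20 = \left(- \frac{1}{4}\right) 4 \cdot 0 + 20 = \left(-1\right) 0 + 20 = 0 + 20 = 20$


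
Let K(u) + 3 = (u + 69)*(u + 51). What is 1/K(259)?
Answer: 1/101677 ≈ 9.8351e-6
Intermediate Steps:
K(u) = -3 + (51 + u)*(69 + u) (K(u) = -3 + (u + 69)*(u + 51) = -3 + (69 + u)*(51 + u) = -3 + (51 + u)*(69 + u))
1/K(259) = 1/(3516 + 259² + 120*259) = 1/(3516 + 67081 + 31080) = 1/101677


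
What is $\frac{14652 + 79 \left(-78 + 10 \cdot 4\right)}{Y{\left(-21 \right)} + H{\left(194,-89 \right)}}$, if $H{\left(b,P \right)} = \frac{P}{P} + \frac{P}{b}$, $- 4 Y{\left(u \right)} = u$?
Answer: $\frac{4520200}{2247} \approx 2011.7$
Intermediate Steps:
$Y{\left(u \right)} = - \frac{u}{4}$
$H{\left(b,P \right)} = 1 + \frac{P}{b}$
$\frac{14652 + 79 \left(-78 + 10 \cdot 4\right)}{Y{\left(-21 \right)} + H{\left(194,-89 \right)}} = \frac{14652 + 79 \left(-78 + 10 \cdot 4\right)}{\left(- \frac{1}{4}\right) \left(-21\right) + \frac{-89 + 194}{194}} = \frac{14652 + 79 \left(-78 + 40\right)}{\frac{21}{4} + \frac{1}{194} \cdot 105} = \frac{14652 + 79 \left(-38\right)}{\frac{21}{4} + \frac{105}{194}} = \frac{14652 - 3002}{\frac{2247}{388}} = 11650 \cdot \frac{388}{2247} = \frac{4520200}{2247}$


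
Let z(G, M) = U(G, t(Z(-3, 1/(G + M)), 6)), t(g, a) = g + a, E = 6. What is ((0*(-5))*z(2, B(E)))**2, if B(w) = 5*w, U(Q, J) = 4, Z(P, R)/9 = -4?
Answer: 0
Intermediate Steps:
Z(P, R) = -36 (Z(P, R) = 9*(-4) = -36)
t(g, a) = a + g
z(G, M) = 4
((0*(-5))*z(2, B(E)))**2 = ((0*(-5))*4)**2 = (0*4)**2 = 0**2 = 0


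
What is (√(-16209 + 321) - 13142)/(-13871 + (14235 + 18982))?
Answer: -6571/9673 + 2*I*√993/9673 ≈ -0.67931 + 0.0065154*I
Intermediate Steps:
(√(-16209 + 321) - 13142)/(-13871 + (14235 + 18982)) = (√(-15888) - 13142)/(-13871 + 33217) = (4*I*√993 - 13142)/19346 = (-13142 + 4*I*√993)*(1/19346) = -6571/9673 + 2*I*√993/9673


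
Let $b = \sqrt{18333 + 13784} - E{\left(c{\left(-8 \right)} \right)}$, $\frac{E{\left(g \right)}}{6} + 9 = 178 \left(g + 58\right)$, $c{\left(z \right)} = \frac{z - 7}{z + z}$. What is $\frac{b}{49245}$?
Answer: $- \frac{16771}{13132} + \frac{\sqrt{32117}}{49245} \approx -1.2735$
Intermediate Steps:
$c{\left(z \right)} = \frac{-7 + z}{2 z}$
$E{\left(g \right)} = 61890 + 1068 g$ ($E{\left(g \right)} = -54 + 6 \cdot 178 \left(g + 58\right) = -54 + 6 \cdot 178 \left(58 + g\right) = -54 + 6 \left(10324 + 178 g\right) = -54 + \left(61944 + 1068 g\right) = 61890 + 1068 g$)
$b = - \frac{251565}{4} + \sqrt{32117}$ ($b = \sqrt{18333 + 13784} - \left(61890 + 1068 \frac{-7 - 8}{2 \left(-8\right)}\right) = \sqrt{32117} - \left(61890 + 1068 \cdot \frac{1}{2} \left(- \frac{1}{8}\right) \left(-15\right)\right) = \sqrt{32117} - \left(61890 + 1068 \cdot \frac{15}{16}\right) = \sqrt{32117} - \left(61890 + \frac{4005}{4}\right) = \sqrt{32117} - \frac{251565}{4} = - \frac{251565}{4} + \sqrt{32117} \approx -62712.0$)
$\frac{b}{49245} = \frac{- \frac{251565}{4} + \sqrt{32117}}{49245} = \left(- \frac{251565}{4} + \sqrt{32117}\right) \frac{1}{49245} = - \frac{16771}{13132} + \frac{\sqrt{32117}}{49245}$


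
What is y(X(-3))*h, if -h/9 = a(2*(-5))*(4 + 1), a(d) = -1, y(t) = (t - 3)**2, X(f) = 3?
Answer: 0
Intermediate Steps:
y(t) = (-3 + t)**2
h = 45 (h = -(-9)*(4 + 1) = -(-9)*5 = -9*(-5) = 45)
y(X(-3))*h = (-3 + 3)**2*45 = 0**2*45 = 0*45 = 0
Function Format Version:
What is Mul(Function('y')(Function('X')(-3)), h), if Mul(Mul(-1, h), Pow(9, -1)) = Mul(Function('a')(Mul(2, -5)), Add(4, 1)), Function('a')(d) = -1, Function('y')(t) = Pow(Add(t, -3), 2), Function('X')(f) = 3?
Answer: 0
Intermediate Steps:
Function('y')(t) = Pow(Add(-3, t), 2)
h = 45 (h = Mul(-9, Mul(-1, Add(4, 1))) = Mul(-9, Mul(-1, 5)) = Mul(-9, -5) = 45)
Mul(Function('y')(Function('X')(-3)), h) = Mul(Pow(Add(-3, 3), 2), 45) = Mul(Pow(0, 2), 45) = Mul(0, 45) = 0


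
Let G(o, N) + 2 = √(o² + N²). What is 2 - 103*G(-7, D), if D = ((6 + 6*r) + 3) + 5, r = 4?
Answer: 208 - 103*√1493 ≈ -3771.9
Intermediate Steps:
D = 38 (D = ((6 + 6*4) + 3) + 5 = ((6 + 24) + 3) + 5 = (30 + 3) + 5 = 33 + 5 = 38)
G(o, N) = -2 + √(N² + o²) (G(o, N) = -2 + √(o² + N²) = -2 + √(N² + o²))
2 - 103*G(-7, D) = 2 - 103*(-2 + √(38² + (-7)²)) = 2 - 103*(-2 + √(1444 + 49)) = 2 - 103*(-2 + √1493) = 2 + (206 - 103*√1493) = 208 - 103*√1493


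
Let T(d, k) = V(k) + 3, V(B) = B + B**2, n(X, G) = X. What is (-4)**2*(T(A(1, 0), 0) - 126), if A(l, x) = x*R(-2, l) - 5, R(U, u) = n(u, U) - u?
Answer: -1968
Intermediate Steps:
R(U, u) = 0 (R(U, u) = u - u = 0)
A(l, x) = -5 (A(l, x) = x*0 - 5 = 0 - 5 = -5)
T(d, k) = 3 + k*(1 + k) (T(d, k) = k*(1 + k) + 3 = 3 + k*(1 + k))
(-4)**2*(T(A(1, 0), 0) - 126) = (-4)**2*((3 + 0*(1 + 0)) - 126) = 16*((3 + 0*1) - 126) = 16*((3 + 0) - 126) = 16*(3 - 126) = 16*(-123) = -1968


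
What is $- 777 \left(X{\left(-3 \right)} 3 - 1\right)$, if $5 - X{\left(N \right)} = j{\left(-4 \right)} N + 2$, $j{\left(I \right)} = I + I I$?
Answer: $-90132$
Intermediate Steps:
$j{\left(I \right)} = I + I^{2}$
$X{\left(N \right)} = 3 - 12 N$ ($X{\left(N \right)} = 5 - \left(- 4 \left(1 - 4\right) N + 2\right) = 5 - \left(\left(-4\right) \left(-3\right) N + 2\right) = 5 - \left(12 N + 2\right) = 5 - \left(2 + 12 N\right) = 3 - 12 N$)
$- 777 \left(X{\left(-3 \right)} 3 - 1\right) = - 777 \left(\left(3 - -36\right) 3 - 1\right) = - 777 \left(\left(3 + 36\right) 3 - 1\right) = - 777 \left(39 \cdot 3 - 1\right) = - 777 \left(117 - 1\right) = \left(-777\right) 116 = -90132$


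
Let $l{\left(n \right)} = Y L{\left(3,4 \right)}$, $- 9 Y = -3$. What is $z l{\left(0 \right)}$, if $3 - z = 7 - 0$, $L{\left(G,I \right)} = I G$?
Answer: $-16$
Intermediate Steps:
$Y = \frac{1}{3}$ ($Y = \left(- \frac{1}{9}\right) \left(-3\right) = \frac{1}{3} \approx 0.33333$)
$L{\left(G,I \right)} = G I$
$z = -4$ ($z = 3 - \left(7 - 0\right) = 3 - \left(7 + 0\right) = 3 - 7 = -4$)
$l{\left(n \right)} = 4$ ($l{\left(n \right)} = \frac{3 \cdot 4}{3} = \frac{1}{3} \cdot 12 = 4$)
$z l{\left(0 \right)} = \left(-4\right) 4 = -16$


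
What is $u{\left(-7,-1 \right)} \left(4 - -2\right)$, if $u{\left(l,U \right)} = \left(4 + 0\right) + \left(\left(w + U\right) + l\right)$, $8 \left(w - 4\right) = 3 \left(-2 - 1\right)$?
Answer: $- \frac{27}{4} \approx -6.75$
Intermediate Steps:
$w = \frac{23}{8}$ ($w = 4 + \frac{3 \left(-2 - 1\right)}{8} = 4 + \frac{3 \left(-3\right)}{8} = 4 + \frac{1}{8} \left(-9\right) = 4 - \frac{9}{8} = \frac{23}{8} \approx 2.875$)
$u{\left(l,U \right)} = \frac{55}{8} + U + l$ ($u{\left(l,U \right)} = \left(4 + 0\right) + \left(\left(\frac{23}{8} + U\right) + l\right) = 4 + \left(\frac{23}{8} + U + l\right) = \frac{55}{8} + U + l$)
$u{\left(-7,-1 \right)} \left(4 - -2\right) = \left(\frac{55}{8} - 1 - 7\right) \left(4 - -2\right) = - \frac{9 \left(4 + 2\right)}{8} = \left(- \frac{9}{8}\right) 6 = - \frac{27}{4}$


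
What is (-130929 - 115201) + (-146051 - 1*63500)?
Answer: -455681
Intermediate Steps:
(-130929 - 115201) + (-146051 - 1*63500) = -246130 + (-146051 - 63500) = -246130 - 209551 = -455681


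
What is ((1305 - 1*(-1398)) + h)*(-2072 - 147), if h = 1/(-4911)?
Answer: -29455964608/4911 ≈ -5.9980e+6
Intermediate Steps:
h = -1/4911 ≈ -0.00020362
((1305 - 1*(-1398)) + h)*(-2072 - 147) = ((1305 - 1*(-1398)) - 1/4911)*(-2072 - 147) = ((1305 + 1398) - 1/4911)*(-2219) = (2703 - 1/4911)*(-2219) = (13274432/4911)*(-2219) = -29455964608/4911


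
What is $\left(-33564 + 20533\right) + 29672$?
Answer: $16641$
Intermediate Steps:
$\left(-33564 + 20533\right) + 29672 = -13031 + 29672 = 16641$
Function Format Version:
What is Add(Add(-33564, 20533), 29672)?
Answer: 16641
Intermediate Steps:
Add(Add(-33564, 20533), 29672) = Add(-13031, 29672) = 16641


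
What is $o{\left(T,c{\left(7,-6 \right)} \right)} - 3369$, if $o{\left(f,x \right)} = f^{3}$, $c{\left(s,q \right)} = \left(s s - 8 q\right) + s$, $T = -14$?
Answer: $-6113$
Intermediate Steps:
$c{\left(s,q \right)} = s + s^{2} - 8 q$ ($c{\left(s,q \right)} = \left(s^{2} - 8 q\right) + s = s + s^{2} - 8 q$)
$o{\left(T,c{\left(7,-6 \right)} \right)} - 3369 = \left(-14\right)^{3} - 3369 = -2744 - 3369 = -6113$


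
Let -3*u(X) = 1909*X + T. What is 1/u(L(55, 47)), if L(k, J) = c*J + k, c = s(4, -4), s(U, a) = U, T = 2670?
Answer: -1/155519 ≈ -6.4301e-6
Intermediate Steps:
c = 4
L(k, J) = k + 4*J (L(k, J) = 4*J + k = k + 4*J)
u(X) = -890 - 1909*X/3 (u(X) = -(1909*X + 2670)/3 = -(2670 + 1909*X)/3 = -890 - 1909*X/3)
1/u(L(55, 47)) = 1/(-890 - 1909*(55 + 4*47)/3) = 1/(-890 - 1909*(55 + 188)/3) = 1/(-890 - 1909/3*243) = 1/(-890 - 154629) = 1/(-155519) = -1/155519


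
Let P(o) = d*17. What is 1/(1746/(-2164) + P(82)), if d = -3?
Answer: -1082/56055 ≈ -0.019302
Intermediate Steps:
P(o) = -51 (P(o) = -3*17 = -51)
1/(1746/(-2164) + P(82)) = 1/(1746/(-2164) - 51) = 1/(1746*(-1/2164) - 51) = 1/(-873/1082 - 51) = 1/(-56055/1082) = -1082/56055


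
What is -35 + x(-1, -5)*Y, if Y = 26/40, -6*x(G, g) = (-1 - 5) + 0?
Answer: -687/20 ≈ -34.350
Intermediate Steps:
x(G, g) = 1 (x(G, g) = -((-1 - 5) + 0)/6 = -(-6 + 0)/6 = -⅙*(-6) = 1)
Y = 13/20 (Y = 26*(1/40) = 13/20 ≈ 0.65000)
-35 + x(-1, -5)*Y = -35 + 1*(13/20) = -35 + 13/20 = -687/20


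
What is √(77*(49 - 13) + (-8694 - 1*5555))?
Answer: I*√11477 ≈ 107.13*I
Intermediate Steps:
√(77*(49 - 13) + (-8694 - 1*5555)) = √(77*36 + (-8694 - 5555)) = √(2772 - 14249) = √(-11477) = I*√11477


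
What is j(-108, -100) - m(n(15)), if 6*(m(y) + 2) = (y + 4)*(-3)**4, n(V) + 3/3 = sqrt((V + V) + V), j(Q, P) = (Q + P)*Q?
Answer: 44851/2 - 81*sqrt(5)/2 ≈ 22335.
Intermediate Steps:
j(Q, P) = Q*(P + Q) (j(Q, P) = (P + Q)*Q = Q*(P + Q))
n(V) = -1 + sqrt(3)*sqrt(V) (n(V) = -1 + sqrt((V + V) + V) = -1 + sqrt(2*V + V) = -1 + sqrt(3*V) = -1 + sqrt(3)*sqrt(V))
m(y) = 52 + 27*y/2 (m(y) = -2 + ((y + 4)*(-3)**4)/6 = -2 + ((4 + y)*81)/6 = -2 + (324 + 81*y)/6 = -2 + (54 + 27*y/2) = 52 + 27*y/2)
j(-108, -100) - m(n(15)) = -108*(-100 - 108) - (52 + 27*(-1 + sqrt(3)*sqrt(15))/2) = -108*(-208) - (52 + 27*(-1 + 3*sqrt(5))/2) = 22464 - (52 + (-27/2 + 81*sqrt(5)/2)) = 22464 - (77/2 + 81*sqrt(5)/2) = 22464 + (-77/2 - 81*sqrt(5)/2) = 44851/2 - 81*sqrt(5)/2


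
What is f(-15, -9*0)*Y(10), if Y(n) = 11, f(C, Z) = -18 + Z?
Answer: -198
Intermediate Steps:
f(-15, -9*0)*Y(10) = (-18 - 9*0)*11 = (-18 + 0)*11 = -18*11 = -198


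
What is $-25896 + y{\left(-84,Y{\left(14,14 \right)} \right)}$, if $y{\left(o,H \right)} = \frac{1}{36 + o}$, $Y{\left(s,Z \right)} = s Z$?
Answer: $- \frac{1243009}{48} \approx -25896.0$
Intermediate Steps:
$Y{\left(s,Z \right)} = Z s$
$-25896 + y{\left(-84,Y{\left(14,14 \right)} \right)} = -25896 + \frac{1}{36 - 84} = -25896 + \frac{1}{-48} = -25896 - \frac{1}{48} = - \frac{1243009}{48}$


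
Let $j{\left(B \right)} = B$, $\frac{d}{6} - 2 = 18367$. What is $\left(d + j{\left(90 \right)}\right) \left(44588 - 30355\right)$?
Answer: $1569956832$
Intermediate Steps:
$d = 110214$ ($d = 12 + 6 \cdot 18367 = 12 + 110202 = 110214$)
$\left(d + j{\left(90 \right)}\right) \left(44588 - 30355\right) = \left(110214 + 90\right) \left(44588 - 30355\right) = 110304 \cdot 14233 = 1569956832$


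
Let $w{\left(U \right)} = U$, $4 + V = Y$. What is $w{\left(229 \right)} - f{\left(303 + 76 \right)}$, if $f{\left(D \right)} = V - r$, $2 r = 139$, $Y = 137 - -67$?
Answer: $\frac{197}{2} \approx 98.5$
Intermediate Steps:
$Y = 204$ ($Y = 137 + 67 = 204$)
$V = 200$ ($V = -4 + 204 = 200$)
$r = \frac{139}{2}$ ($r = \frac{1}{2} \cdot 139 = \frac{139}{2} \approx 69.5$)
$f{\left(D \right)} = \frac{261}{2}$ ($f{\left(D \right)} = 200 - \frac{139}{2} = \frac{261}{2}$)
$w{\left(229 \right)} - f{\left(303 + 76 \right)} = 229 - \frac{261}{2} = \frac{197}{2}$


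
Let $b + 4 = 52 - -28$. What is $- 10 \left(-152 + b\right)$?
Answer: $760$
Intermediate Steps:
$b = 76$ ($b = -4 + \left(52 - -28\right) = -4 + \left(52 + 28\right) = -4 + 80 = 76$)
$- 10 \left(-152 + b\right) = - 10 \left(-152 + 76\right) = \left(-10\right) \left(-76\right) = 760$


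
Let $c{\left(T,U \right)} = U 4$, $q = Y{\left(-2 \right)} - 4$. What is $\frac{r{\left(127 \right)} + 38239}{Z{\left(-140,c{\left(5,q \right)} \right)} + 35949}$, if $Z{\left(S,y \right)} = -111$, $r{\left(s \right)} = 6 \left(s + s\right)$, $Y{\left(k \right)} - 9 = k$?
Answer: $\frac{39763}{35838} \approx 1.1095$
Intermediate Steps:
$Y{\left(k \right)} = 9 + k$
$q = 3$ ($q = \left(9 - 2\right) - 4 = 7 - 4 = 3$)
$c{\left(T,U \right)} = 4 U$
$r{\left(s \right)} = 12 s$ ($r{\left(s \right)} = 6 \cdot 2 s = 12 s$)
$\frac{r{\left(127 \right)} + 38239}{Z{\left(-140,c{\left(5,q \right)} \right)} + 35949} = \frac{12 \cdot 127 + 38239}{-111 + 35949} = \frac{1524 + 38239}{35838} = 39763 \cdot \frac{1}{35838} = \frac{39763}{35838}$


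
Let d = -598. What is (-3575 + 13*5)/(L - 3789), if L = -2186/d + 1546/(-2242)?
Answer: 235295658/253799821 ≈ 0.92709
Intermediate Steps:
L = 994126/335179 (L = -2186/(-598) + 1546/(-2242) = -2186*(-1/598) + 1546*(-1/2242) = 1093/299 - 773/1121 = 994126/335179 ≈ 2.9660)
(-3575 + 13*5)/(L - 3789) = (-3575 + 13*5)/(994126/335179 - 3789) = (-3575 + 65)/(-1268999105/335179) = -3510*(-335179/1268999105) = 235295658/253799821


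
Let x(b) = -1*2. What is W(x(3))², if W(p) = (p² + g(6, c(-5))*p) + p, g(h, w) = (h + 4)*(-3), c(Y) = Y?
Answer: 3844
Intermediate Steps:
x(b) = -2
g(h, w) = -12 - 3*h (g(h, w) = (4 + h)*(-3) = -12 - 3*h)
W(p) = p² - 29*p (W(p) = (p² + (-12 - 3*6)*p) + p = (p² + (-12 - 18)*p) + p = (p² - 30*p) + p = p² - 29*p)
W(x(3))² = (-2*(-29 - 2))² = (-2*(-31))² = 62² = 3844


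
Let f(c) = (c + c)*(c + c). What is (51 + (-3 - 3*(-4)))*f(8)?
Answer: 15360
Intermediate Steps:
f(c) = 4*c**2 (f(c) = (2*c)*(2*c) = 4*c**2)
(51 + (-3 - 3*(-4)))*f(8) = (51 + (-3 - 3*(-4)))*(4*8**2) = (51 + (-3 + 12))*(4*64) = (51 + 9)*256 = 60*256 = 15360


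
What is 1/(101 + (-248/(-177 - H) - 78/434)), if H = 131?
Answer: 2387/242580 ≈ 0.0098401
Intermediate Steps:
1/(101 + (-248/(-177 - H) - 78/434)) = 1/(101 + (-248/(-177 - 1*131) - 78/434)) = 1/(101 + (-248/(-177 - 131) - 78*1/434)) = 1/(101 + (-248/(-308) - 39/217)) = 1/(101 + (-248*(-1/308) - 39/217)) = 1/(101 + (62/77 - 39/217)) = 1/(101 + 1493/2387) = 1/(242580/2387) = 2387/242580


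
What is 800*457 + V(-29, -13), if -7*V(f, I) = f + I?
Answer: 365606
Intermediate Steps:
V(f, I) = -I/7 - f/7 (V(f, I) = -(f + I)/7 = -(I + f)/7 = -I/7 - f/7)
800*457 + V(-29, -13) = 800*457 + (-⅐*(-13) - ⅐*(-29)) = 365600 + (13/7 + 29/7) = 365600 + 6 = 365606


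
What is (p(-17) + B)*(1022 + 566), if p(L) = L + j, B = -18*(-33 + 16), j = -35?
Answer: 403352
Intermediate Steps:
B = 306 (B = -18*(-17) = 306)
p(L) = -35 + L (p(L) = L - 35 = -35 + L)
(p(-17) + B)*(1022 + 566) = ((-35 - 17) + 306)*(1022 + 566) = (-52 + 306)*1588 = 254*1588 = 403352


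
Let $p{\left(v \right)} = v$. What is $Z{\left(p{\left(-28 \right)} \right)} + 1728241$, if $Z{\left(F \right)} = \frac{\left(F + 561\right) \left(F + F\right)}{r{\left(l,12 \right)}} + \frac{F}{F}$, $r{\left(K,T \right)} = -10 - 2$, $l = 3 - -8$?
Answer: $\frac{5192188}{3} \approx 1.7307 \cdot 10^{6}$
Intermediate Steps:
$l = 11$ ($l = 3 + 8 = 11$)
$r{\left(K,T \right)} = -12$
$Z{\left(F \right)} = 1 - \frac{F \left(561 + F\right)}{6}$ ($Z{\left(F \right)} = \frac{\left(F + 561\right) \left(F + F\right)}{-12} + \frac{F}{F} = \left(561 + F\right) 2 F \left(- \frac{1}{12}\right) + 1 = 2 F \left(561 + F\right) \left(- \frac{1}{12}\right) + 1 = - \frac{F \left(561 + F\right)}{6} + 1 = 1 - \frac{F \left(561 + F\right)}{6}$)
$Z{\left(p{\left(-28 \right)} \right)} + 1728241 = \left(1 - -2618 - \frac{\left(-28\right)^{2}}{6}\right) + 1728241 = \left(1 + 2618 - \frac{392}{3}\right) + 1728241 = \frac{7465}{3} + 1728241 = \frac{5192188}{3}$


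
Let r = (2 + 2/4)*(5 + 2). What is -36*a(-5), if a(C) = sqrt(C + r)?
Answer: -90*sqrt(2) ≈ -127.28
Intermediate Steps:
r = 35/2 (r = (2 + 2*(1/4))*7 = (2 + 1/2)*7 = (5/2)*7 = 35/2 ≈ 17.500)
a(C) = sqrt(35/2 + C) (a(C) = sqrt(C + 35/2) = sqrt(35/2 + C))
-36*a(-5) = -18*sqrt(70 + 4*(-5)) = -18*sqrt(70 - 20) = -18*sqrt(50) = -18*5*sqrt(2) = -90*sqrt(2)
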